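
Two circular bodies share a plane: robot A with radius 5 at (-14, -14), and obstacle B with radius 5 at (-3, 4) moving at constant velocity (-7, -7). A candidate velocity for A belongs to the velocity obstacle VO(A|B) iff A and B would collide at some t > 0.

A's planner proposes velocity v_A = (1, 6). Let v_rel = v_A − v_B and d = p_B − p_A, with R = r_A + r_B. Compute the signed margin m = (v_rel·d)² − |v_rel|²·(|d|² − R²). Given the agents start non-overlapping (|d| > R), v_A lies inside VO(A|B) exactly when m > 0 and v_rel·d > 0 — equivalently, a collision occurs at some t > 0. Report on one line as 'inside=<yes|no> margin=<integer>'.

d = (11, 18),  |d|² = 445;  R = 5+5 = 10,  c = 445−10² = 345
v_rel = (8, 13),  |v_rel|² = 233;  v_rel·d = (8)·(11) + (13)·(18) = 322
233·t² − 644·t + 345 = 0  ⇒  m = 322² − 233·345 = 23299
m = 23299 > 0,  v_rel·d = 322 > 0  ⇒  inside

inside=yes margin=23299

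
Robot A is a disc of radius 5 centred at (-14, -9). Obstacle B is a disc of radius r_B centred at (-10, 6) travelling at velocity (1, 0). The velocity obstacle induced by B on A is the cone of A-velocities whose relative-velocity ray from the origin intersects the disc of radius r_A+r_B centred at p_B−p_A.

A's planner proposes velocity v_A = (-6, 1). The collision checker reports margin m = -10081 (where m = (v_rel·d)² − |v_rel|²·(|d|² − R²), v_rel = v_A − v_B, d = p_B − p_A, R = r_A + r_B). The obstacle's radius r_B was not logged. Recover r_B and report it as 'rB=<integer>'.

m = -10081
d = (4, 15);  v_rel = (-7, 1),  |v_rel|² = 50
v_rel×d = (-7)·(15) − (1)·(4) = -109
since m = R²·50 − (-109)²:  R² = (11881 + -10081) / 50 = 36
R = √36 = 6  ⇒  r_B = 6 − 5 = 1

rB=1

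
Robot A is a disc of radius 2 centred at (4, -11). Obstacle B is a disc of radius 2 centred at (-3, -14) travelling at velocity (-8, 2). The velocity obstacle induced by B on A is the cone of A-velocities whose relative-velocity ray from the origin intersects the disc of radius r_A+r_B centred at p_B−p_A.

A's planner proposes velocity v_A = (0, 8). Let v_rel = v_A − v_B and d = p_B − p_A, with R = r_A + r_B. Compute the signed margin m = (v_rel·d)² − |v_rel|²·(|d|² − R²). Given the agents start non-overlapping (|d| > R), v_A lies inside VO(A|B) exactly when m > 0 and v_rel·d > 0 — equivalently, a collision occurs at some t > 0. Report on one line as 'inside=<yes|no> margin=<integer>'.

d = (-7, -3),  |d|² = 58;  R = 2+2 = 4,  c = 58−4² = 42
v_rel = (8, 6),  |v_rel|² = 100;  v_rel·d = (8)·(-7) + (6)·(-3) = -74
100·t² + 148·t + 42 = 0  ⇒  m = (-74)² − 100·42 = 1276
m = 1276 > 0,  v_rel·d = -74 < 0  ⇒  outside

inside=no margin=1276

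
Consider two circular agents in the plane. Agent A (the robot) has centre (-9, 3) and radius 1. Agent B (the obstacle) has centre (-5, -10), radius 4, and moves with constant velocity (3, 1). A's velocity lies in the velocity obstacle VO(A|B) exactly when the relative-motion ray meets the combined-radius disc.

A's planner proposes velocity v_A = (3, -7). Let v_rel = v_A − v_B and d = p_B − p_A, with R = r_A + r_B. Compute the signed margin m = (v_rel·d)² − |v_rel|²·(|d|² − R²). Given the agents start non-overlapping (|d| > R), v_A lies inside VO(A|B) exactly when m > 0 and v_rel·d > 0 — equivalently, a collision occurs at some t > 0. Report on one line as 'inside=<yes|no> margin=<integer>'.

d = (4, -13),  |d|² = 185;  R = 1+4 = 5,  c = 185−5² = 160
v_rel = (0, -8),  |v_rel|² = 64;  v_rel·d = (0)·(4) + (-8)·(-13) = 104
64·t² − 208·t + 160 = 0  ⇒  m = 104² − 64·160 = 576
m = 576 > 0,  v_rel·d = 104 > 0  ⇒  inside

inside=yes margin=576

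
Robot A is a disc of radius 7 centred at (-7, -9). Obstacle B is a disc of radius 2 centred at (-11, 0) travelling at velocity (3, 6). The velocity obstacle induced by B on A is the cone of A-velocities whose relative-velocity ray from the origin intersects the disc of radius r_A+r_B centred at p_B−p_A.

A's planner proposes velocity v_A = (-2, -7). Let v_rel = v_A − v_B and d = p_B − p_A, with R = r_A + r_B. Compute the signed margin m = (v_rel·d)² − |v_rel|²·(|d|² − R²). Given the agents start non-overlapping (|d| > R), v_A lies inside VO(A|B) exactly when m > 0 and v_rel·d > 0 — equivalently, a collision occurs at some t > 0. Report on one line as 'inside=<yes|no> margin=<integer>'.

d = (-4, 9),  |d|² = 97;  R = 7+2 = 9,  c = 97−9² = 16
v_rel = (-5, -13),  |v_rel|² = 194;  v_rel·d = (-5)·(-4) + (-13)·(9) = -97
194·t² + 194·t + 16 = 0  ⇒  m = (-97)² − 194·16 = 6305
m = 6305 > 0,  v_rel·d = -97 < 0  ⇒  outside

inside=no margin=6305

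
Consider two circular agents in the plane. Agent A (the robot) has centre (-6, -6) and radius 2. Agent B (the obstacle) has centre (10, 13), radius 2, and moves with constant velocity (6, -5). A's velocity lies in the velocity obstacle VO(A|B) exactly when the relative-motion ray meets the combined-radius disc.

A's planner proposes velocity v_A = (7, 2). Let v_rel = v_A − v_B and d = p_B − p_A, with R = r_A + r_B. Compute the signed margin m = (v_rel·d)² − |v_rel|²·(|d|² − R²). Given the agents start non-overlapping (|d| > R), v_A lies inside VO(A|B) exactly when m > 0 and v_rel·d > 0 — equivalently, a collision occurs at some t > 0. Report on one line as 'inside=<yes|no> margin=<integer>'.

d = (16, 19),  |d|² = 617;  R = 2+2 = 4,  c = 617−4² = 601
v_rel = (1, 7),  |v_rel|² = 50;  v_rel·d = (1)·(16) + (7)·(19) = 149
50·t² − 298·t + 601 = 0  ⇒  m = 149² − 50·601 = -7849
m = -7849 < 0,  v_rel·d = 149 > 0  ⇒  outside

inside=no margin=-7849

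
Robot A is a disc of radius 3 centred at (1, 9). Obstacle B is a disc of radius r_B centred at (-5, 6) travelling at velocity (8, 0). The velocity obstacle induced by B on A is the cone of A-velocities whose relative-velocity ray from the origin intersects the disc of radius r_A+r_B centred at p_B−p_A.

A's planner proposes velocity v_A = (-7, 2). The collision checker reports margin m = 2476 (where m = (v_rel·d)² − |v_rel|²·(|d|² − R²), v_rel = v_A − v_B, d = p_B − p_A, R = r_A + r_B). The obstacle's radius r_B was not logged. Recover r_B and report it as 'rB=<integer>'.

m = 2476
d = (-6, -3);  v_rel = (-15, 2),  |v_rel|² = 229
v_rel×d = (-15)·(-3) − (2)·(-6) = 57
since m = R²·229 − 57²:  R² = (3249 + 2476) / 229 = 25
R = √25 = 5  ⇒  r_B = 5 − 3 = 2

rB=2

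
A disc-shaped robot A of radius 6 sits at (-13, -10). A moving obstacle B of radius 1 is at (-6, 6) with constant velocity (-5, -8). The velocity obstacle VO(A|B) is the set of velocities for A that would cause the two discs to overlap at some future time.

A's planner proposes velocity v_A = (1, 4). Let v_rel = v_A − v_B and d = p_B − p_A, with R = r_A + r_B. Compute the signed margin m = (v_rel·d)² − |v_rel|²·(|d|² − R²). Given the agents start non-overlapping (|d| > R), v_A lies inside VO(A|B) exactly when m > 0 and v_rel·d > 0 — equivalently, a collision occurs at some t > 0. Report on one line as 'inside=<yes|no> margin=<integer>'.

d = (7, 16),  |d|² = 305;  R = 6+1 = 7,  c = 305−7² = 256
v_rel = (6, 12),  |v_rel|² = 180;  v_rel·d = (6)·(7) + (12)·(16) = 234
180·t² − 468·t + 256 = 0  ⇒  m = 234² − 180·256 = 8676
m = 8676 > 0,  v_rel·d = 234 > 0  ⇒  inside

inside=yes margin=8676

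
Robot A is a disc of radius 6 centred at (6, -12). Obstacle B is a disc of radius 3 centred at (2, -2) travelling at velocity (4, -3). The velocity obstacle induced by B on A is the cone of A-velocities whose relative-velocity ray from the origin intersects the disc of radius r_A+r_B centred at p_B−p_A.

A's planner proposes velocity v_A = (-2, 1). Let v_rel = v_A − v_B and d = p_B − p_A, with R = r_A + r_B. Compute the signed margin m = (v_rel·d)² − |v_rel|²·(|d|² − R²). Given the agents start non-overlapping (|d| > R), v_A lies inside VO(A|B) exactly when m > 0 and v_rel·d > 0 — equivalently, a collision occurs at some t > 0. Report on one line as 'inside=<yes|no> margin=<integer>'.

d = (-4, 10),  |d|² = 116;  R = 6+3 = 9,  c = 116−9² = 35
v_rel = (-6, 4),  |v_rel|² = 52;  v_rel·d = (-6)·(-4) + (4)·(10) = 64
52·t² − 128·t + 35 = 0  ⇒  m = 64² − 52·35 = 2276
m = 2276 > 0,  v_rel·d = 64 > 0  ⇒  inside

inside=yes margin=2276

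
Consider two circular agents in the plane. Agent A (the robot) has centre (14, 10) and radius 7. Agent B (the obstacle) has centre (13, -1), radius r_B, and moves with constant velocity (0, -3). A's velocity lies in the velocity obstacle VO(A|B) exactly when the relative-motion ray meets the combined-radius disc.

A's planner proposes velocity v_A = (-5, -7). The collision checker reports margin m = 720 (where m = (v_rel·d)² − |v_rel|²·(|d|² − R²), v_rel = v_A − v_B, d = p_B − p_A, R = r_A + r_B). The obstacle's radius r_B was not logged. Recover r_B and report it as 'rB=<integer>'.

m = 720
d = (-1, -11);  v_rel = (-5, -4),  |v_rel|² = 41
v_rel×d = (-5)·(-11) − (-4)·(-1) = 51
since m = R²·41 − 51²:  R² = (2601 + 720) / 41 = 81
R = √81 = 9  ⇒  r_B = 9 − 7 = 2

rB=2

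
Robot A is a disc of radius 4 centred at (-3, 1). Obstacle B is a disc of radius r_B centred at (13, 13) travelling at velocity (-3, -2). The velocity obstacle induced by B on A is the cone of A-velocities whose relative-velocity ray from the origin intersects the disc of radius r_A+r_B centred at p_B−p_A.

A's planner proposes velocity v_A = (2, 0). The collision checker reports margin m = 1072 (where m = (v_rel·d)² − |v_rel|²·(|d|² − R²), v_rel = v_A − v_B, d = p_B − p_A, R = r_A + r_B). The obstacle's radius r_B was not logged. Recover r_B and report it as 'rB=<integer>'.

m = 1072
d = (16, 12);  v_rel = (5, 2),  |v_rel|² = 29
v_rel×d = (5)·(12) − (2)·(16) = 28
since m = R²·29 − 28²:  R² = (784 + 1072) / 29 = 64
R = √64 = 8  ⇒  r_B = 8 − 4 = 4

rB=4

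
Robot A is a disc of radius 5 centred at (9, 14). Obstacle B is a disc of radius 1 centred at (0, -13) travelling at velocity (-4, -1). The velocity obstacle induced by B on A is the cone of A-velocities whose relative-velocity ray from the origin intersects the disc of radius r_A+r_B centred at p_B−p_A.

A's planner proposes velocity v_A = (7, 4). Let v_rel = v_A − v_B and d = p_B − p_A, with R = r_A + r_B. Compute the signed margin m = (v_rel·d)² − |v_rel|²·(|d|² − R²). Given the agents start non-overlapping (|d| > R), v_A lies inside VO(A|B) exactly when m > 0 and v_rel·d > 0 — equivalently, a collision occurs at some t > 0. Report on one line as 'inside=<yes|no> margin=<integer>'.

d = (-9, -27),  |d|² = 810;  R = 5+1 = 6,  c = 810−6² = 774
v_rel = (11, 5),  |v_rel|² = 146;  v_rel·d = (11)·(-9) + (5)·(-27) = -234
146·t² + 468·t + 774 = 0  ⇒  m = (-234)² − 146·774 = -58248
m = -58248 < 0,  v_rel·d = -234 < 0  ⇒  outside

inside=no margin=-58248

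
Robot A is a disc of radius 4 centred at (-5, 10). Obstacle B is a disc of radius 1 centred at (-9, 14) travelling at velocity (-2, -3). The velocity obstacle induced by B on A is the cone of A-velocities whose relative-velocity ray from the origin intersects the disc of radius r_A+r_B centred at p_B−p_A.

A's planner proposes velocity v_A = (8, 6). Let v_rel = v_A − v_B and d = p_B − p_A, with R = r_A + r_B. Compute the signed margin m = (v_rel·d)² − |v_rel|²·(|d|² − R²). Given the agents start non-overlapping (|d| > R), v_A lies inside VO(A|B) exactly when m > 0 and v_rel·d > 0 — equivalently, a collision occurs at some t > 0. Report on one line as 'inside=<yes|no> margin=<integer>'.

d = (-4, 4),  |d|² = 32;  R = 4+1 = 5,  c = 32−5² = 7
v_rel = (10, 9),  |v_rel|² = 181;  v_rel·d = (10)·(-4) + (9)·(4) = -4
181·t² + 8·t + 7 = 0  ⇒  m = (-4)² − 181·7 = -1251
m = -1251 < 0,  v_rel·d = -4 < 0  ⇒  outside

inside=no margin=-1251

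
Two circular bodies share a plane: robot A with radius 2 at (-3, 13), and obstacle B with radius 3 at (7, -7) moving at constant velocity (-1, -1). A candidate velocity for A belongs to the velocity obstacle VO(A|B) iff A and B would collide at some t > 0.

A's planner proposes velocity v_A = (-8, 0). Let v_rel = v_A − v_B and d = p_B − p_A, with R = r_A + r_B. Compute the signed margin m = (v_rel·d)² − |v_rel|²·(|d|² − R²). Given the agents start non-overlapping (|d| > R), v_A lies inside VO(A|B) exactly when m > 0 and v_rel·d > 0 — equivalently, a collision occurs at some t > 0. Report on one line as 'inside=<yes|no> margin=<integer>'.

d = (10, -20),  |d|² = 500;  R = 2+3 = 5,  c = 500−5² = 475
v_rel = (-7, 1),  |v_rel|² = 50;  v_rel·d = (-7)·(10) + (1)·(-20) = -90
50·t² + 180·t + 475 = 0  ⇒  m = (-90)² − 50·475 = -15650
m = -15650 < 0,  v_rel·d = -90 < 0  ⇒  outside

inside=no margin=-15650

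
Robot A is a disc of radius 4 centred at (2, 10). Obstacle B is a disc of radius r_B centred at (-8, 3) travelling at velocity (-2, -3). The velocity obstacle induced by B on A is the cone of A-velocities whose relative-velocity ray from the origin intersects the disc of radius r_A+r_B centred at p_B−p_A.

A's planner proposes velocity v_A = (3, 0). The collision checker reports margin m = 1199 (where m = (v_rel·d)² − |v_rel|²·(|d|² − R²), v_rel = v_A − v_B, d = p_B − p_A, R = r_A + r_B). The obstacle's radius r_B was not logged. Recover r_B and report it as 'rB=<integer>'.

m = 1199
d = (-10, -7);  v_rel = (5, 3),  |v_rel|² = 34
v_rel×d = (5)·(-7) − (3)·(-10) = -5
since m = R²·34 − (-5)²:  R² = (25 + 1199) / 34 = 36
R = √36 = 6  ⇒  r_B = 6 − 4 = 2

rB=2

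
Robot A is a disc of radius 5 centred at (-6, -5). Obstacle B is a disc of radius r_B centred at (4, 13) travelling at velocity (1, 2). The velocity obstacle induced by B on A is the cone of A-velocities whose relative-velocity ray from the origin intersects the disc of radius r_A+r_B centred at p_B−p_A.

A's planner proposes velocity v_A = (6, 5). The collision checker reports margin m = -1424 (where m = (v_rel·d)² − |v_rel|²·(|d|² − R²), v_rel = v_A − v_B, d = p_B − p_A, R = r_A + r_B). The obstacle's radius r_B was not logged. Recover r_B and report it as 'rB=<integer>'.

m = -1424
d = (10, 18);  v_rel = (5, 3),  |v_rel|² = 34
v_rel×d = (5)·(18) − (3)·(10) = 60
since m = R²·34 − 60²:  R² = (3600 + -1424) / 34 = 64
R = √64 = 8  ⇒  r_B = 8 − 5 = 3

rB=3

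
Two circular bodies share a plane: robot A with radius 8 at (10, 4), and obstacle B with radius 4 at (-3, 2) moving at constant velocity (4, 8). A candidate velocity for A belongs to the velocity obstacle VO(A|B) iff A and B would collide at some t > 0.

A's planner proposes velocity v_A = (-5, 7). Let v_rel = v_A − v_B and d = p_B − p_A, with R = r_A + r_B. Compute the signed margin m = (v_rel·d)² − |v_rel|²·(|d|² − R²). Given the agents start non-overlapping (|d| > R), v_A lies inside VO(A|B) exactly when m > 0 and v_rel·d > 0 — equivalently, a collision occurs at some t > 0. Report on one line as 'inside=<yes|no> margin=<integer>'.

d = (-13, -2),  |d|² = 173;  R = 8+4 = 12,  c = 173−12² = 29
v_rel = (-9, -1),  |v_rel|² = 82;  v_rel·d = (-9)·(-13) + (-1)·(-2) = 119
82·t² − 238·t + 29 = 0  ⇒  m = 119² − 82·29 = 11783
m = 11783 > 0,  v_rel·d = 119 > 0  ⇒  inside

inside=yes margin=11783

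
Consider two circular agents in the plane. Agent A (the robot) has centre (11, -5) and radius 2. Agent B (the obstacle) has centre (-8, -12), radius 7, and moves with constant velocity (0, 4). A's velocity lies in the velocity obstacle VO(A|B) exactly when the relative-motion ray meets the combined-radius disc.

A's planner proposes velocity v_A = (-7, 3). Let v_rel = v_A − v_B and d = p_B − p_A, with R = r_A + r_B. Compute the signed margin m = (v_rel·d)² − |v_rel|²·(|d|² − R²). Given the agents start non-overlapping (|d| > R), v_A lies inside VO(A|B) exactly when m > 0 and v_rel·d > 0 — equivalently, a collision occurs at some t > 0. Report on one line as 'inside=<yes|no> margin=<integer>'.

d = (-19, -7),  |d|² = 410;  R = 2+7 = 9,  c = 410−9² = 329
v_rel = (-7, -1),  |v_rel|² = 50;  v_rel·d = (-7)·(-19) + (-1)·(-7) = 140
50·t² − 280·t + 329 = 0  ⇒  m = 140² − 50·329 = 3150
m = 3150 > 0,  v_rel·d = 140 > 0  ⇒  inside

inside=yes margin=3150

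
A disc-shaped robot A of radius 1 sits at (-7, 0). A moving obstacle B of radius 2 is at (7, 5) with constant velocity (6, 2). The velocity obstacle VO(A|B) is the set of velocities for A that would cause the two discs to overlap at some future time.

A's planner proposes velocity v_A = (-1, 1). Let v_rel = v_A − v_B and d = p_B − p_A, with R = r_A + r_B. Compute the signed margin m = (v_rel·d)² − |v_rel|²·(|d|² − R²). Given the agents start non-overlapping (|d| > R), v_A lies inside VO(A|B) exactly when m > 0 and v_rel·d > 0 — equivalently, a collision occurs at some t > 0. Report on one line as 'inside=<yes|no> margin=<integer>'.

d = (14, 5),  |d|² = 221;  R = 1+2 = 3,  c = 221−3² = 212
v_rel = (-7, -1),  |v_rel|² = 50;  v_rel·d = (-7)·(14) + (-1)·(5) = -103
50·t² + 206·t + 212 = 0  ⇒  m = (-103)² − 50·212 = 9
m = 9 > 0,  v_rel·d = -103 < 0  ⇒  outside

inside=no margin=9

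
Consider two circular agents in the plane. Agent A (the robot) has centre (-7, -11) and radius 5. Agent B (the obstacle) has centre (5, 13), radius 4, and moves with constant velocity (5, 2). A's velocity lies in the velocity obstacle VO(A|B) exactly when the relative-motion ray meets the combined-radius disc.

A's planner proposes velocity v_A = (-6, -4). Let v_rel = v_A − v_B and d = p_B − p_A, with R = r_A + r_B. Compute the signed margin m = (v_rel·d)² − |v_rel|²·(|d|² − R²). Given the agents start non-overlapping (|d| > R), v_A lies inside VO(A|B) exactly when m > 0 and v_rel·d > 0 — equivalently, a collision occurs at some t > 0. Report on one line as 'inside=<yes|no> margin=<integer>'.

d = (12, 24),  |d|² = 720;  R = 5+4 = 9,  c = 720−9² = 639
v_rel = (-11, -6),  |v_rel|² = 157;  v_rel·d = (-11)·(12) + (-6)·(24) = -276
157·t² + 552·t + 639 = 0  ⇒  m = (-276)² − 157·639 = -24147
m = -24147 < 0,  v_rel·d = -276 < 0  ⇒  outside

inside=no margin=-24147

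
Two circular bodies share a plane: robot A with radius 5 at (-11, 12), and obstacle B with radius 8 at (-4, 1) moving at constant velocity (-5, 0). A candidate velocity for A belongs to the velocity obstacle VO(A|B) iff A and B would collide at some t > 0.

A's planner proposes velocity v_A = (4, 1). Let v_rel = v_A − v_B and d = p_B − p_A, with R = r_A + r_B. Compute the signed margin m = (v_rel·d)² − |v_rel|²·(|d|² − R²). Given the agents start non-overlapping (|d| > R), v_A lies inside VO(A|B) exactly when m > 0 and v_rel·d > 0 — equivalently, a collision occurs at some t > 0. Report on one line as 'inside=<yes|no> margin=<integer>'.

d = (7, -11),  |d|² = 170;  R = 5+8 = 13,  c = 170−13² = 1
v_rel = (9, 1),  |v_rel|² = 82;  v_rel·d = (9)·(7) + (1)·(-11) = 52
82·t² − 104·t + 1 = 0  ⇒  m = 52² − 82·1 = 2622
m = 2622 > 0,  v_rel·d = 52 > 0  ⇒  inside

inside=yes margin=2622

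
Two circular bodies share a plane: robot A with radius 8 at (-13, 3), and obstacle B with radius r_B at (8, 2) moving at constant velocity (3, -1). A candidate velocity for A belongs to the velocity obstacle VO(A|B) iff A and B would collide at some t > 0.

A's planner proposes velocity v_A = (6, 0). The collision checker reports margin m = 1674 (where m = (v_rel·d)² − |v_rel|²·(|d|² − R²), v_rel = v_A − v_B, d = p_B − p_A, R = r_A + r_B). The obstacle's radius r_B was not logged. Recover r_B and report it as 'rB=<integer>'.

m = 1674
d = (21, -1);  v_rel = (3, 1),  |v_rel|² = 10
v_rel×d = (3)·(-1) − (1)·(21) = -24
since m = R²·10 − (-24)²:  R² = (576 + 1674) / 10 = 225
R = √225 = 15  ⇒  r_B = 15 − 8 = 7

rB=7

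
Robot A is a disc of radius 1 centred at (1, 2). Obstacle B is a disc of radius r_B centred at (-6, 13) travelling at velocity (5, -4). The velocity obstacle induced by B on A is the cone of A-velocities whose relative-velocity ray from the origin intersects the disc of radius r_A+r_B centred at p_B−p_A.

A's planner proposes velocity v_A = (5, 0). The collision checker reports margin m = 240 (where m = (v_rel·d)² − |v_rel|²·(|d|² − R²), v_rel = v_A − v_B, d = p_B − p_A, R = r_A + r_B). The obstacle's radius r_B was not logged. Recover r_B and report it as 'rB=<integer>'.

m = 240
d = (-7, 11);  v_rel = (0, 4),  |v_rel|² = 16
v_rel×d = (0)·(11) − (4)·(-7) = 28
since m = R²·16 − 28²:  R² = (784 + 240) / 16 = 64
R = √64 = 8  ⇒  r_B = 8 − 1 = 7

rB=7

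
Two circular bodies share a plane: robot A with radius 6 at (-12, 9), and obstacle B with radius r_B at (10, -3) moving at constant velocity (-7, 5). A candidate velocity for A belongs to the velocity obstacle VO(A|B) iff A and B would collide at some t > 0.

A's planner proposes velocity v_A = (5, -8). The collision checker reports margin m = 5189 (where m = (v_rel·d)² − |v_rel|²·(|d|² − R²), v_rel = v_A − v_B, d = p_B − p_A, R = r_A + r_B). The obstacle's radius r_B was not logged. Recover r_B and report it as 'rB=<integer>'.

m = 5189
d = (22, -12);  v_rel = (12, -13),  |v_rel|² = 313
v_rel×d = (12)·(-12) − (-13)·(22) = 142
since m = R²·313 − 142²:  R² = (20164 + 5189) / 313 = 81
R = √81 = 9  ⇒  r_B = 9 − 6 = 3

rB=3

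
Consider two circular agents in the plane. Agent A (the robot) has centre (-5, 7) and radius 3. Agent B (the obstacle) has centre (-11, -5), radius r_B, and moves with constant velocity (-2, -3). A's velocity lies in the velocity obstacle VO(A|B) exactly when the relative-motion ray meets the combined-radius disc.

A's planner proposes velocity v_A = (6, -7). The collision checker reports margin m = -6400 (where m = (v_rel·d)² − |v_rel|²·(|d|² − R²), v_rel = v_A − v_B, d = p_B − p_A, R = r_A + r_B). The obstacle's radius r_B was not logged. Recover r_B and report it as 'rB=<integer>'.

m = -6400
d = (-6, -12);  v_rel = (8, -4),  |v_rel|² = 80
v_rel×d = (8)·(-12) − (-4)·(-6) = -120
since m = R²·80 − (-120)²:  R² = (14400 + -6400) / 80 = 100
R = √100 = 10  ⇒  r_B = 10 − 3 = 7

rB=7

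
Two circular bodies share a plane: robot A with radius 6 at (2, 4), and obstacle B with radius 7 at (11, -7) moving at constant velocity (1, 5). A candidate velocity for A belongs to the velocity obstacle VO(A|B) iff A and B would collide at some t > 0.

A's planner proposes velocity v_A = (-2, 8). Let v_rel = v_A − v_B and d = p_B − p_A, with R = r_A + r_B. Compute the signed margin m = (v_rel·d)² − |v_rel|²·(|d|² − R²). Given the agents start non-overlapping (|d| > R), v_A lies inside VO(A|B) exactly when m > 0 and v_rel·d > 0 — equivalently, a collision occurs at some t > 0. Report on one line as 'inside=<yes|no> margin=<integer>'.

d = (9, -11),  |d|² = 202;  R = 6+7 = 13,  c = 202−13² = 33
v_rel = (-3, 3),  |v_rel|² = 18;  v_rel·d = (-3)·(9) + (3)·(-11) = -60
18·t² + 120·t + 33 = 0  ⇒  m = (-60)² − 18·33 = 3006
m = 3006 > 0,  v_rel·d = -60 < 0  ⇒  outside

inside=no margin=3006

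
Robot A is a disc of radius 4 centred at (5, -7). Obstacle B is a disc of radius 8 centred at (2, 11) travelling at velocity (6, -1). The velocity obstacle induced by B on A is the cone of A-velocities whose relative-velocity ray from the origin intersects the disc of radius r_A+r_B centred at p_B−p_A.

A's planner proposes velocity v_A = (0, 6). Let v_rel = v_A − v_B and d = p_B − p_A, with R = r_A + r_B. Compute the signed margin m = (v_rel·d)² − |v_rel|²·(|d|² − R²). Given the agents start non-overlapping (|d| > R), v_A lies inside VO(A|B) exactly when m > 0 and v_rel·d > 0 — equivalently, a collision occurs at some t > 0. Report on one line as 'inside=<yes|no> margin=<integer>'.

d = (-3, 18),  |d|² = 333;  R = 4+8 = 12,  c = 333−12² = 189
v_rel = (-6, 7),  |v_rel|² = 85;  v_rel·d = (-6)·(-3) + (7)·(18) = 144
85·t² − 288·t + 189 = 0  ⇒  m = 144² − 85·189 = 4671
m = 4671 > 0,  v_rel·d = 144 > 0  ⇒  inside

inside=yes margin=4671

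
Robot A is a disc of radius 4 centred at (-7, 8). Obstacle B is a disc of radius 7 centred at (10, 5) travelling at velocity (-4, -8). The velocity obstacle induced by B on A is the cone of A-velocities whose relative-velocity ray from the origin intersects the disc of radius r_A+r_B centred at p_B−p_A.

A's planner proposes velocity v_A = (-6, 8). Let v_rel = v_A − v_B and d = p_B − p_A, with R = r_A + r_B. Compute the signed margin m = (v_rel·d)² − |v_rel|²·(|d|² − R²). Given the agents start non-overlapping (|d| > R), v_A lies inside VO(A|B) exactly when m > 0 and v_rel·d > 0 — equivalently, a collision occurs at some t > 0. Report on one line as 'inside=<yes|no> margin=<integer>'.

d = (17, -3),  |d|² = 298;  R = 4+7 = 11,  c = 298−11² = 177
v_rel = (-2, 16),  |v_rel|² = 260;  v_rel·d = (-2)·(17) + (16)·(-3) = -82
260·t² + 164·t + 177 = 0  ⇒  m = (-82)² − 260·177 = -39296
m = -39296 < 0,  v_rel·d = -82 < 0  ⇒  outside

inside=no margin=-39296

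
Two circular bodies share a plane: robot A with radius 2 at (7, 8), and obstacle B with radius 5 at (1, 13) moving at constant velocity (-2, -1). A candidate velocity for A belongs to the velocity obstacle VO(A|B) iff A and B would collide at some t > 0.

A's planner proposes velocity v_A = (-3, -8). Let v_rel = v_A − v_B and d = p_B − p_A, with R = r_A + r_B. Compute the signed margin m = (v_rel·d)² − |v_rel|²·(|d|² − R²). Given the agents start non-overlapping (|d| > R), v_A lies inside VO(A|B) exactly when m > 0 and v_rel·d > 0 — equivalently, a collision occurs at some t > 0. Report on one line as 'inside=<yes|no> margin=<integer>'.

d = (-6, 5),  |d|² = 61;  R = 2+5 = 7,  c = 61−7² = 12
v_rel = (-1, -7),  |v_rel|² = 50;  v_rel·d = (-1)·(-6) + (-7)·(5) = -29
50·t² + 58·t + 12 = 0  ⇒  m = (-29)² − 50·12 = 241
m = 241 > 0,  v_rel·d = -29 < 0  ⇒  outside

inside=no margin=241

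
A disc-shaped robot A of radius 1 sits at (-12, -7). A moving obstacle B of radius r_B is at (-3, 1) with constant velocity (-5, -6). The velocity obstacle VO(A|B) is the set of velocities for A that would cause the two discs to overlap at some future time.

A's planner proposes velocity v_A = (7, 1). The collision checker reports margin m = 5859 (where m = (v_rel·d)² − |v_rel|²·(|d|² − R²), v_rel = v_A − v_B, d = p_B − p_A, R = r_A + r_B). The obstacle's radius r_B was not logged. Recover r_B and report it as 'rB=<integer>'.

m = 5859
d = (9, 8);  v_rel = (12, 7),  |v_rel|² = 193
v_rel×d = (12)·(8) − (7)·(9) = 33
since m = R²·193 − 33²:  R² = (1089 + 5859) / 193 = 36
R = √36 = 6  ⇒  r_B = 6 − 1 = 5

rB=5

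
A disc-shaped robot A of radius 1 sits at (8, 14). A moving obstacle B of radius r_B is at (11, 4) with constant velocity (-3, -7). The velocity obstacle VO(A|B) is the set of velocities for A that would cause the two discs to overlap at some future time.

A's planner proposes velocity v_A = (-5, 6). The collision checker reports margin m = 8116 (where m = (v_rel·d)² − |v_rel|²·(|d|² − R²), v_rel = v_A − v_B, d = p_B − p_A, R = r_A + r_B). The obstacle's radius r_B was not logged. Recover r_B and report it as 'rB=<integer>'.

m = 8116
d = (3, -10);  v_rel = (-2, 13),  |v_rel|² = 173
v_rel×d = (-2)·(-10) − (13)·(3) = -19
since m = R²·173 − (-19)²:  R² = (361 + 8116) / 173 = 49
R = √49 = 7  ⇒  r_B = 7 − 1 = 6

rB=6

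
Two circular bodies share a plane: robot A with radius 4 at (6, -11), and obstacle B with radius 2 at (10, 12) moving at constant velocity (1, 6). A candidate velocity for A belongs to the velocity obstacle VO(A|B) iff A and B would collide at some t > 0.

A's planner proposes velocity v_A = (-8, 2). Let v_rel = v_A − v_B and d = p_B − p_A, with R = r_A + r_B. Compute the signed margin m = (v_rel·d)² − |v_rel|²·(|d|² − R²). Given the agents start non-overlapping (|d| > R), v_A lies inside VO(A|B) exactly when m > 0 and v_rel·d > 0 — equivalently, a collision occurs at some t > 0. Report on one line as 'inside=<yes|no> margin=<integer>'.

d = (4, 23),  |d|² = 545;  R = 4+2 = 6,  c = 545−6² = 509
v_rel = (-9, -4),  |v_rel|² = 97;  v_rel·d = (-9)·(4) + (-4)·(23) = -128
97·t² + 256·t + 509 = 0  ⇒  m = (-128)² − 97·509 = -32989
m = -32989 < 0,  v_rel·d = -128 < 0  ⇒  outside

inside=no margin=-32989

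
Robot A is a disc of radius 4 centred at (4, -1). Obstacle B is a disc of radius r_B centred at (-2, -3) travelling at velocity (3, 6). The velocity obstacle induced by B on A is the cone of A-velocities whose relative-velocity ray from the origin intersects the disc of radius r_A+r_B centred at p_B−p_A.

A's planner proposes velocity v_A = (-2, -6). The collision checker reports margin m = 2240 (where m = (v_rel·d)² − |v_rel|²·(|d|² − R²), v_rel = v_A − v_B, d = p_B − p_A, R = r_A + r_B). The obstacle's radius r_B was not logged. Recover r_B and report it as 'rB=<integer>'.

m = 2240
d = (-6, -2);  v_rel = (-5, -12),  |v_rel|² = 169
v_rel×d = (-5)·(-2) − (-12)·(-6) = -62
since m = R²·169 − (-62)²:  R² = (3844 + 2240) / 169 = 36
R = √36 = 6  ⇒  r_B = 6 − 4 = 2

rB=2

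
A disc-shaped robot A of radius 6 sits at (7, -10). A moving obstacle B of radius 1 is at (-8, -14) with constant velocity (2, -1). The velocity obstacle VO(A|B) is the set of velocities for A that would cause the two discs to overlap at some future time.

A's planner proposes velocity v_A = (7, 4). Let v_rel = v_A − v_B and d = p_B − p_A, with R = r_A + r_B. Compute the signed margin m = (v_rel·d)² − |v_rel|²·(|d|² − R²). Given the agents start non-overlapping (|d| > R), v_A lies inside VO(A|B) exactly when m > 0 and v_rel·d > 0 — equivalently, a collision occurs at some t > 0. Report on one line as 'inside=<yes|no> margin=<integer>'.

d = (-15, -4),  |d|² = 241;  R = 6+1 = 7,  c = 241−7² = 192
v_rel = (5, 5),  |v_rel|² = 50;  v_rel·d = (5)·(-15) + (5)·(-4) = -95
50·t² + 190·t + 192 = 0  ⇒  m = (-95)² − 50·192 = -575
m = -575 < 0,  v_rel·d = -95 < 0  ⇒  outside

inside=no margin=-575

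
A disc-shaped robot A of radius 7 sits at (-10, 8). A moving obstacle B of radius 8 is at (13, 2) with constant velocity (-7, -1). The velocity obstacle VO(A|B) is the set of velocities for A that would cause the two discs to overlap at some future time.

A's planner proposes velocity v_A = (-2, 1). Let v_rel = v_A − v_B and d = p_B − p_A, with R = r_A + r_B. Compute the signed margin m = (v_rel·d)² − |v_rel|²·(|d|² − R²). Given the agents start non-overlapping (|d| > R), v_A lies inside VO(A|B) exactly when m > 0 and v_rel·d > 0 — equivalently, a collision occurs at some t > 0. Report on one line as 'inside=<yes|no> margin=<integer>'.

d = (23, -6),  |d|² = 565;  R = 7+8 = 15,  c = 565−15² = 340
v_rel = (5, 2),  |v_rel|² = 29;  v_rel·d = (5)·(23) + (2)·(-6) = 103
29·t² − 206·t + 340 = 0  ⇒  m = 103² − 29·340 = 749
m = 749 > 0,  v_rel·d = 103 > 0  ⇒  inside

inside=yes margin=749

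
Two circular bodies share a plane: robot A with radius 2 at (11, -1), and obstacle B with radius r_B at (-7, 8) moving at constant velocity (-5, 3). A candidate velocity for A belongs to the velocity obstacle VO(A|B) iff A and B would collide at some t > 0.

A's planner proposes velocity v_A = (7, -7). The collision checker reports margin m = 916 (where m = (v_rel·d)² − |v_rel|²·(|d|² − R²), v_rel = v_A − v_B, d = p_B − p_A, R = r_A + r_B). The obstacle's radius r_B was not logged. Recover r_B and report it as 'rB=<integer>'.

m = 916
d = (-18, 9);  v_rel = (12, -10),  |v_rel|² = 244
v_rel×d = (12)·(9) − (-10)·(-18) = -72
since m = R²·244 − (-72)²:  R² = (5184 + 916) / 244 = 25
R = √25 = 5  ⇒  r_B = 5 − 2 = 3

rB=3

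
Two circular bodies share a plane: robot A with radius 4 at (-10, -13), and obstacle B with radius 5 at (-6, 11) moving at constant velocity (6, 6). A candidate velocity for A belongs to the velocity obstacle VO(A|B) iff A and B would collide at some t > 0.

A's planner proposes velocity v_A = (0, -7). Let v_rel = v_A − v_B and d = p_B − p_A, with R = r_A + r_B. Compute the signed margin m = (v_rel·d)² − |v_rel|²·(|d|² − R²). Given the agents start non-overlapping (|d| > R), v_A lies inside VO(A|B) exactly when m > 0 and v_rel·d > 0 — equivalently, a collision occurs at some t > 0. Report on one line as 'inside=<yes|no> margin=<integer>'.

d = (4, 24),  |d|² = 592;  R = 4+5 = 9,  c = 592−9² = 511
v_rel = (-6, -13),  |v_rel|² = 205;  v_rel·d = (-6)·(4) + (-13)·(24) = -336
205·t² + 672·t + 511 = 0  ⇒  m = (-336)² − 205·511 = 8141
m = 8141 > 0,  v_rel·d = -336 < 0  ⇒  outside

inside=no margin=8141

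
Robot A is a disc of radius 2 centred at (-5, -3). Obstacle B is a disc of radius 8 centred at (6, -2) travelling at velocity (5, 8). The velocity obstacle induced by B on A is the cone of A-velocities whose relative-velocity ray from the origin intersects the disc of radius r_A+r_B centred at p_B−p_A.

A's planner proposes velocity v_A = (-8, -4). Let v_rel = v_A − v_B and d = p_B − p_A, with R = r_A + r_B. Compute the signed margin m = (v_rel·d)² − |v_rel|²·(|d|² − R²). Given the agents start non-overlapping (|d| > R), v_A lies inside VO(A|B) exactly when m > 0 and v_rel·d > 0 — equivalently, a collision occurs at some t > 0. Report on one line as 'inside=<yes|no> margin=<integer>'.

d = (11, 1),  |d|² = 122;  R = 2+8 = 10,  c = 122−10² = 22
v_rel = (-13, -12),  |v_rel|² = 313;  v_rel·d = (-13)·(11) + (-12)·(1) = -155
313·t² + 310·t + 22 = 0  ⇒  m = (-155)² − 313·22 = 17139
m = 17139 > 0,  v_rel·d = -155 < 0  ⇒  outside

inside=no margin=17139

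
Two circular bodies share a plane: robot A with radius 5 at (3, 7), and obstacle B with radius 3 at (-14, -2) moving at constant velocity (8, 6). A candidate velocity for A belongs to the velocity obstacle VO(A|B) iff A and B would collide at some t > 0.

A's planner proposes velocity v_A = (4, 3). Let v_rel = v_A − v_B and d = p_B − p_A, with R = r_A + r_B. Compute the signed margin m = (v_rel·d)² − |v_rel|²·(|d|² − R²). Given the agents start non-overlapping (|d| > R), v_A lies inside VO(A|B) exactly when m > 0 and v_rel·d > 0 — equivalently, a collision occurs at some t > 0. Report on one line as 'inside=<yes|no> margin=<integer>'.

d = (-17, -9),  |d|² = 370;  R = 5+3 = 8,  c = 370−8² = 306
v_rel = (-4, -3),  |v_rel|² = 25;  v_rel·d = (-4)·(-17) + (-3)·(-9) = 95
25·t² − 190·t + 306 = 0  ⇒  m = 95² − 25·306 = 1375
m = 1375 > 0,  v_rel·d = 95 > 0  ⇒  inside

inside=yes margin=1375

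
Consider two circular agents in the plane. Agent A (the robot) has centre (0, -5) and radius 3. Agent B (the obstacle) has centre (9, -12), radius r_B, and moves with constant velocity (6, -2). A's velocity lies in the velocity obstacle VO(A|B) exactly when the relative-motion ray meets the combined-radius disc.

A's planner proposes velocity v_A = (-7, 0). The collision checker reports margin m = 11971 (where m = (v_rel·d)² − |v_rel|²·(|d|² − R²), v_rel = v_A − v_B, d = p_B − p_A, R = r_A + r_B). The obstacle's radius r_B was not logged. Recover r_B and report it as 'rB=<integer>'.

m = 11971
d = (9, -7);  v_rel = (-13, 2),  |v_rel|² = 173
v_rel×d = (-13)·(-7) − (2)·(9) = 73
since m = R²·173 − 73²:  R² = (5329 + 11971) / 173 = 100
R = √100 = 10  ⇒  r_B = 10 − 3 = 7

rB=7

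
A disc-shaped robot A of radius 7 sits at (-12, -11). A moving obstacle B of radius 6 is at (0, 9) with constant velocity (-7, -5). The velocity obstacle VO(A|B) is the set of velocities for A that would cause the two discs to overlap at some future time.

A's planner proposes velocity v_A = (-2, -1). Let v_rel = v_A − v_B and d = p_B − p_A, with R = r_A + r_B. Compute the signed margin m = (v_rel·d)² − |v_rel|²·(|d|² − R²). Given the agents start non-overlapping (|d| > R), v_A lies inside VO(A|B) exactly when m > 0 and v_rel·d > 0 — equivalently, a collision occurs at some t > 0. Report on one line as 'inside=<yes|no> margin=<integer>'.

d = (12, 20),  |d|² = 544;  R = 7+6 = 13,  c = 544−13² = 375
v_rel = (5, 4),  |v_rel|² = 41;  v_rel·d = (5)·(12) + (4)·(20) = 140
41·t² − 280·t + 375 = 0  ⇒  m = 140² − 41·375 = 4225
m = 4225 > 0,  v_rel·d = 140 > 0  ⇒  inside

inside=yes margin=4225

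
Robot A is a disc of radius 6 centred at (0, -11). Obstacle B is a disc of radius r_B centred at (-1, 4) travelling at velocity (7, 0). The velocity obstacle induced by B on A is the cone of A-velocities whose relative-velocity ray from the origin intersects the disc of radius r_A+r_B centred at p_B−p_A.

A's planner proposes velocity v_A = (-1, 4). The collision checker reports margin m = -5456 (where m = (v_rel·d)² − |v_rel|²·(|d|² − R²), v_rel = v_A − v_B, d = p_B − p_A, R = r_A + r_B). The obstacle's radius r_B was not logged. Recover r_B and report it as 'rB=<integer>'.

m = -5456
d = (-1, 15);  v_rel = (-8, 4),  |v_rel|² = 80
v_rel×d = (-8)·(15) − (4)·(-1) = -116
since m = R²·80 − (-116)²:  R² = (13456 + -5456) / 80 = 100
R = √100 = 10  ⇒  r_B = 10 − 6 = 4

rB=4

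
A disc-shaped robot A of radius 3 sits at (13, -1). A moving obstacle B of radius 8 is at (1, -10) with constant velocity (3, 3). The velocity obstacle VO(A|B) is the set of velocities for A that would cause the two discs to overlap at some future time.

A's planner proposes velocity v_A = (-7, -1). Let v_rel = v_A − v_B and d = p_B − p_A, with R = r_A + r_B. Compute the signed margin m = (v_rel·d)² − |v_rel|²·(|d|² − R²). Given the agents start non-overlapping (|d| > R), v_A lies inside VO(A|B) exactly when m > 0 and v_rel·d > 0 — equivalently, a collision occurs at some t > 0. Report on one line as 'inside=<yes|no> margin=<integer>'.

d = (-12, -9),  |d|² = 225;  R = 3+8 = 11,  c = 225−11² = 104
v_rel = (-10, -4),  |v_rel|² = 116;  v_rel·d = (-10)·(-12) + (-4)·(-9) = 156
116·t² − 312·t + 104 = 0  ⇒  m = 156² − 116·104 = 12272
m = 12272 > 0,  v_rel·d = 156 > 0  ⇒  inside

inside=yes margin=12272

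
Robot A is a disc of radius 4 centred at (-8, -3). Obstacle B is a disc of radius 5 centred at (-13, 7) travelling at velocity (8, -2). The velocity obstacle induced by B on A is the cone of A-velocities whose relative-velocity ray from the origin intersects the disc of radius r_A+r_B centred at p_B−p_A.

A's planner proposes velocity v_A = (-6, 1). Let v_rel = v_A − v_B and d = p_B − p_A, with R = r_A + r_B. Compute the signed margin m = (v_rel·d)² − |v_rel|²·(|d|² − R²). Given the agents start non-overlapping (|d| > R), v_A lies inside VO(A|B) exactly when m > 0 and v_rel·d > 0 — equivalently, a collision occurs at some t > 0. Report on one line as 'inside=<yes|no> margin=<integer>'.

d = (-5, 10),  |d|² = 125;  R = 4+5 = 9,  c = 125−9² = 44
v_rel = (-14, 3),  |v_rel|² = 205;  v_rel·d = (-14)·(-5) + (3)·(10) = 100
205·t² − 200·t + 44 = 0  ⇒  m = 100² − 205·44 = 980
m = 980 > 0,  v_rel·d = 100 > 0  ⇒  inside

inside=yes margin=980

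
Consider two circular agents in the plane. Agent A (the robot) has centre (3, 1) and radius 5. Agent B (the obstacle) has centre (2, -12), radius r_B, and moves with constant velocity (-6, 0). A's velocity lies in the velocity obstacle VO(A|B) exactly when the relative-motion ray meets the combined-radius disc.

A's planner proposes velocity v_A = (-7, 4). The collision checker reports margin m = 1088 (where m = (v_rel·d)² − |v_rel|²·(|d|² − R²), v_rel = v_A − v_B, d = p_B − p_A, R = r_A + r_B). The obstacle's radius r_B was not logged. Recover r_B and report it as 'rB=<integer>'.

m = 1088
d = (-1, -13);  v_rel = (-1, 4),  |v_rel|² = 17
v_rel×d = (-1)·(-13) − (4)·(-1) = 17
since m = R²·17 − 17²:  R² = (289 + 1088) / 17 = 81
R = √81 = 9  ⇒  r_B = 9 − 5 = 4

rB=4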